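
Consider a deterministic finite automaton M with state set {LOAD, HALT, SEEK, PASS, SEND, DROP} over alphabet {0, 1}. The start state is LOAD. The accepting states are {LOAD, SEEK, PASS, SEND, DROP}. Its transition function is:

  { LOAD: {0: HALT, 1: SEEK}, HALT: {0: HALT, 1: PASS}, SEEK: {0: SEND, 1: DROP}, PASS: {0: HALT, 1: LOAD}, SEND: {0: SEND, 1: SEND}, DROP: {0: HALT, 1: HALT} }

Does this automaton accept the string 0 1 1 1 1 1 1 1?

start at LOAD
read '0': LOAD → HALT
read '1': HALT → PASS
read '1': PASS → LOAD
read '1': LOAD → SEEK
read '1': SEEK → DROP
read '1': DROP → HALT
read '1': HALT → PASS
read '1': PASS → LOAD
End state LOAD is accepting.

Yes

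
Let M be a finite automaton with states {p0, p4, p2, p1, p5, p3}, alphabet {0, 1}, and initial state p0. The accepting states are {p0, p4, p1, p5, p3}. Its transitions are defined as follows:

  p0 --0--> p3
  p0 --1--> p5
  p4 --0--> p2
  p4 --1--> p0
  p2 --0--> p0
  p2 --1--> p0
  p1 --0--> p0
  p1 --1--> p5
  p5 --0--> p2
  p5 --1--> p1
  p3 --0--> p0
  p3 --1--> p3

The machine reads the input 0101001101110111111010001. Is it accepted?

Yes

Trace: p0 -0-> p3 -1-> p3 -0-> p0 -1-> p5 -0-> p2 -0-> p0 -1-> p5 -1-> p1 -0-> p0 -1-> p5 -1-> p1 -1-> p5 -0-> p2 -1-> p0 -1-> p5 -1-> p1 -1-> p5 -1-> p1 -1-> p5 -0-> p2 -1-> p0 -0-> p3 -0-> p0 -0-> p3 -1-> p3
End state p3 is accepting.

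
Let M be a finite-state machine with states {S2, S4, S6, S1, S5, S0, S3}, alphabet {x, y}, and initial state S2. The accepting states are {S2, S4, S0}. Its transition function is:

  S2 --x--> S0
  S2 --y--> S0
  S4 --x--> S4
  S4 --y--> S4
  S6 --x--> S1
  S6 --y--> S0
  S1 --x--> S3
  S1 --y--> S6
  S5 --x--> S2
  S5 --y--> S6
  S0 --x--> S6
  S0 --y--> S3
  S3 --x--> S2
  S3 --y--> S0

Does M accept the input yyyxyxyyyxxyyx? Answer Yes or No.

Trace: S2 -y-> S0 -y-> S3 -y-> S0 -x-> S6 -y-> S0 -x-> S6 -y-> S0 -y-> S3 -y-> S0 -x-> S6 -x-> S1 -y-> S6 -y-> S0 -x-> S6
End state S6 is not accepting.

No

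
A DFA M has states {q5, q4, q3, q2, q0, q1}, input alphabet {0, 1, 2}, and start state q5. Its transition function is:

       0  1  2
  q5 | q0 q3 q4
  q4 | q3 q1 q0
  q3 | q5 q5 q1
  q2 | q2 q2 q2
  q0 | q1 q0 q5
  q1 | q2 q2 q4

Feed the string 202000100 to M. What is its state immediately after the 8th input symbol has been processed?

q2

start at q5
read '2': q5 → q4
read '0': q4 → q3
read '2': q3 → q1
read '0': q1 → q2
read '0': q2 → q2
read '0': q2 → q2
read '1': q2 → q2
read '0': q2 → q2
After 8 symbols: q2.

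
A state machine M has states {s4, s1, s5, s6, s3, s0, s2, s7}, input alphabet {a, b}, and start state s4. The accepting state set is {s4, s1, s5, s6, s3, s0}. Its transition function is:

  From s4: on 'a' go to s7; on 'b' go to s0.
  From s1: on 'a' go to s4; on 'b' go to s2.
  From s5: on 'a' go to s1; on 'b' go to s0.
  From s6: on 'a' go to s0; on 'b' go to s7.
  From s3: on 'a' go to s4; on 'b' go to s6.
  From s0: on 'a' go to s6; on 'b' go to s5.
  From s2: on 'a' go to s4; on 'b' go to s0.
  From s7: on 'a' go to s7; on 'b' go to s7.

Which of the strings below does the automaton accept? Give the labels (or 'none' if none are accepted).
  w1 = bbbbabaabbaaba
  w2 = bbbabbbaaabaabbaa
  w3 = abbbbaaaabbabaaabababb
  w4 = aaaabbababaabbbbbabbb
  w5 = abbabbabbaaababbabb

none

w1: Trace: s4 -b-> s0 -b-> s5 -b-> s0 -b-> s5 -a-> s1 -b-> s2 -a-> s4 -a-> s7 -b-> s7 -b-> s7 -a-> s7 -a-> s7 -b-> s7 -a-> s7  → end s7, rejected
w2: Trace: s4 -b-> s0 -b-> s5 -b-> s0 -a-> s6 -b-> s7 -b-> s7 -b-> s7 -a-> s7 -a-> s7 -a-> s7 -b-> s7 -a-> s7 -a-> s7 -b-> s7 -b-> s7 -a-> s7 -a-> s7  → end s7, rejected
w3: Trace: s4 -a-> s7 -b-> s7 -b-> s7 -b-> s7 -b-> s7 -a-> s7 -a-> s7 -a-> s7 -a-> s7 -b-> s7 -b-> s7 -a-> s7 -b-> s7 -a-> s7 -a-> s7 -a-> s7 -b-> s7 -a-> s7 -b-> s7 -a-> s7 -b-> s7 -b-> s7  → end s7, rejected
w4: Trace: s4 -a-> s7 -a-> s7 -a-> s7 -a-> s7 -b-> s7 -b-> s7 -a-> s7 -b-> s7 -a-> s7 -b-> s7 -a-> s7 -a-> s7 -b-> s7 -b-> s7 -b-> s7 -b-> s7 -b-> s7 -a-> s7 -b-> s7 -b-> s7 -b-> s7  → end s7, rejected
w5: Trace: s4 -a-> s7 -b-> s7 -b-> s7 -a-> s7 -b-> s7 -b-> s7 -a-> s7 -b-> s7 -b-> s7 -a-> s7 -a-> s7 -a-> s7 -b-> s7 -a-> s7 -b-> s7 -b-> s7 -a-> s7 -b-> s7 -b-> s7  → end s7, rejected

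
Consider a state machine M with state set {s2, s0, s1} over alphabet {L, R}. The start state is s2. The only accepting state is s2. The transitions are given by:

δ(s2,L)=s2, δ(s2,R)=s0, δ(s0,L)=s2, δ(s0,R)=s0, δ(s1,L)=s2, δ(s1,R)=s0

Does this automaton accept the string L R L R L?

Yes

Trace: s2 -L-> s2 -R-> s0 -L-> s2 -R-> s0 -L-> s2
End state s2 is accepting.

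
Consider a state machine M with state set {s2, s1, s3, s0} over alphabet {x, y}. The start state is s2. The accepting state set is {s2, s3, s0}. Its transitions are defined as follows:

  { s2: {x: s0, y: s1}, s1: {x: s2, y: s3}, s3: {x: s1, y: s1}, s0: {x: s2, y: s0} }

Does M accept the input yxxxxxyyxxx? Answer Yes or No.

Yes

s2 → s1 → s2 → s0 → s2 → s0 → s2 → s1 → s3 → s1 → s2 → s0
End state s0 is accepting.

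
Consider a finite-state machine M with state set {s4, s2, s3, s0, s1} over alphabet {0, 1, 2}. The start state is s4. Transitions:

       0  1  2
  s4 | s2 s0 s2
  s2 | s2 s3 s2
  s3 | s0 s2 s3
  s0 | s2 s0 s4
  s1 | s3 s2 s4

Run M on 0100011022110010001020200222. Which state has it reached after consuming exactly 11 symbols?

Trace: s4 -0-> s2 -1-> s3 -0-> s0 -0-> s2 -0-> s2 -1-> s3 -1-> s2 -0-> s2 -2-> s2 -2-> s2 -1-> s3
After 11 symbols: s3.

s3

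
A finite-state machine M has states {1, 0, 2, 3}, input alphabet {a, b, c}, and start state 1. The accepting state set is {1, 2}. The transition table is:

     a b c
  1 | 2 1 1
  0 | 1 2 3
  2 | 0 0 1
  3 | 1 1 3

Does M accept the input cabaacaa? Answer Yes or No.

start at 1
read 'c': 1 → 1
read 'a': 1 → 2
read 'b': 2 → 0
read 'a': 0 → 1
read 'a': 1 → 2
read 'c': 2 → 1
read 'a': 1 → 2
read 'a': 2 → 0
End state 0 is not accepting.

No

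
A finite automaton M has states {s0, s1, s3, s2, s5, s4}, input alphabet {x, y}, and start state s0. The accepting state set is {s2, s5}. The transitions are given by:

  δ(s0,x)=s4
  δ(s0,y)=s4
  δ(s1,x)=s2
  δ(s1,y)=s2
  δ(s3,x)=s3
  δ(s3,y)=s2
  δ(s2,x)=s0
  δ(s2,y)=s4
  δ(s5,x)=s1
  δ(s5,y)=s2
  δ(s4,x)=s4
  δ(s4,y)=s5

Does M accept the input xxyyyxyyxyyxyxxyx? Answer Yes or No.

s0 → s4 → s4 → s5 → s2 → s4 → s4 → s5 → s2 → s0 → s4 → s5 → s1 → s2 → s0 → s4 → s5 → s1
End state s1 is not accepting.

No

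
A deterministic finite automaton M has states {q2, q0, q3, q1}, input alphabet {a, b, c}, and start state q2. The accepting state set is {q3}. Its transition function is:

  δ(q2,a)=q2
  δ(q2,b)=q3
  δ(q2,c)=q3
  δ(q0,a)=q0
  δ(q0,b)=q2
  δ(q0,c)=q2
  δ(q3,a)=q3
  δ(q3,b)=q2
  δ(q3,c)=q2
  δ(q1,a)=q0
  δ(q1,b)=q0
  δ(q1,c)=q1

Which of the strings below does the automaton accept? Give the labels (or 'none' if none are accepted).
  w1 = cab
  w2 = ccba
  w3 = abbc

w1: Trace: q2 -c-> q3 -a-> q3 -b-> q2  → end q2, rejected
w2: Trace: q2 -c-> q3 -c-> q2 -b-> q3 -a-> q3  → end q3, accepted
w3: Trace: q2 -a-> q2 -b-> q3 -b-> q2 -c-> q3  → end q3, accepted

w2, w3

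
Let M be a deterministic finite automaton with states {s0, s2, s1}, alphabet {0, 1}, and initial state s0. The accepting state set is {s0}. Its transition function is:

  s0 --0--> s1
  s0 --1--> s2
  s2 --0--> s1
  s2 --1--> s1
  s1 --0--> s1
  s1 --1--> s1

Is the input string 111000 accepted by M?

start at s0
read '1': s0 → s2
read '1': s2 → s1
read '1': s1 → s1
read '0': s1 → s1
read '0': s1 → s1
read '0': s1 → s1
End state s1 is not accepting.

No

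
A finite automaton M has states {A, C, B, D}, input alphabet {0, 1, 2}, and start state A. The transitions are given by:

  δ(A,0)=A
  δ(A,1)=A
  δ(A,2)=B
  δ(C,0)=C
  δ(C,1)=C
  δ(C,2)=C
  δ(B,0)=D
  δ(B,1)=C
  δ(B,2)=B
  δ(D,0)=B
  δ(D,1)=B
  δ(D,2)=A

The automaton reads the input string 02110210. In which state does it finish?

C

start at A
read '0': A → A
read '2': A → B
read '1': B → C
read '1': C → C
read '0': C → C
read '2': C → C
read '1': C → C
read '0': C → C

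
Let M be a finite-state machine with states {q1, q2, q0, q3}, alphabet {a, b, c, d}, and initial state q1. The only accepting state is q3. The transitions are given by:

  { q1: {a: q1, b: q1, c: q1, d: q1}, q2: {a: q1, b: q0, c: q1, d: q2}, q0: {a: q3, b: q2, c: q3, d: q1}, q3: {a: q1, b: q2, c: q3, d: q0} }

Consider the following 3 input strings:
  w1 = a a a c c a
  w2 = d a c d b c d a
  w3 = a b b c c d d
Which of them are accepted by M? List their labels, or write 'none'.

none

w1: Trace: q1 -a-> q1 -a-> q1 -a-> q1 -c-> q1 -c-> q1 -a-> q1  → end q1, rejected
w2: Trace: q1 -d-> q1 -a-> q1 -c-> q1 -d-> q1 -b-> q1 -c-> q1 -d-> q1 -a-> q1  → end q1, rejected
w3: Trace: q1 -a-> q1 -b-> q1 -b-> q1 -c-> q1 -c-> q1 -d-> q1 -d-> q1  → end q1, rejected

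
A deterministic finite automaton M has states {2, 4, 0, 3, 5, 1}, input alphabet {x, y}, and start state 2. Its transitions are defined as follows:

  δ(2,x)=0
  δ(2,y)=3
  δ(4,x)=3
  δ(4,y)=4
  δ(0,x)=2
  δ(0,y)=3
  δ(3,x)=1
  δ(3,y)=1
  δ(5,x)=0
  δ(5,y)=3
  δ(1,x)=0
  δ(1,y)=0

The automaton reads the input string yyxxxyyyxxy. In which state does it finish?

start at 2
read 'y': 2 → 3
read 'y': 3 → 1
read 'x': 1 → 0
read 'x': 0 → 2
read 'x': 2 → 0
read 'y': 0 → 3
read 'y': 3 → 1
read 'y': 1 → 0
read 'x': 0 → 2
read 'x': 2 → 0
read 'y': 0 → 3

3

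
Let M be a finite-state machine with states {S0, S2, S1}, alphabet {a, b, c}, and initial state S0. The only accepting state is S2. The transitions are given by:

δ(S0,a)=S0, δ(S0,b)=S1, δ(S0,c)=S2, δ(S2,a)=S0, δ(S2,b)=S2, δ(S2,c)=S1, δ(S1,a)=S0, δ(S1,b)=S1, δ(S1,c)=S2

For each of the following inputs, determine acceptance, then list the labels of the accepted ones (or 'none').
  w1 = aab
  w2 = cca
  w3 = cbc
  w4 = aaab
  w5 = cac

w5

w1:
  start at S0
  read 'a': S0 → S0
  read 'a': S0 → S0
  read 'b': S0 → S1
  end S1, rejected
w2:
  start at S0
  read 'c': S0 → S2
  read 'c': S2 → S1
  read 'a': S1 → S0
  end S0, rejected
w3:
  start at S0
  read 'c': S0 → S2
  read 'b': S2 → S2
  read 'c': S2 → S1
  end S1, rejected
w4:
  start at S0
  read 'a': S0 → S0
  read 'a': S0 → S0
  read 'a': S0 → S0
  read 'b': S0 → S1
  end S1, rejected
w5:
  start at S0
  read 'c': S0 → S2
  read 'a': S2 → S0
  read 'c': S0 → S2
  end S2, accepted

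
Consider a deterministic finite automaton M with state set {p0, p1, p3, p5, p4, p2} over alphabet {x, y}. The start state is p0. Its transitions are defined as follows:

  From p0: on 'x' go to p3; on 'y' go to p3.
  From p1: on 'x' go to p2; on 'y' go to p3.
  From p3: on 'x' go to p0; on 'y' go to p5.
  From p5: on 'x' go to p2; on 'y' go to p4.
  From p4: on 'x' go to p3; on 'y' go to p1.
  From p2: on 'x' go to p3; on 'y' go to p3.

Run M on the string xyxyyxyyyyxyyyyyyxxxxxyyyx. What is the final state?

p3

start at p0
read 'x': p0 → p3
read 'y': p3 → p5
read 'x': p5 → p2
read 'y': p2 → p3
read 'y': p3 → p5
read 'x': p5 → p2
read 'y': p2 → p3
read 'y': p3 → p5
read 'y': p5 → p4
read 'y': p4 → p1
read 'x': p1 → p2
read 'y': p2 → p3
read 'y': p3 → p5
read 'y': p5 → p4
read 'y': p4 → p1
read 'y': p1 → p3
read 'y': p3 → p5
read 'x': p5 → p2
read 'x': p2 → p3
read 'x': p3 → p0
read 'x': p0 → p3
read 'x': p3 → p0
read 'y': p0 → p3
read 'y': p3 → p5
read 'y': p5 → p4
read 'x': p4 → p3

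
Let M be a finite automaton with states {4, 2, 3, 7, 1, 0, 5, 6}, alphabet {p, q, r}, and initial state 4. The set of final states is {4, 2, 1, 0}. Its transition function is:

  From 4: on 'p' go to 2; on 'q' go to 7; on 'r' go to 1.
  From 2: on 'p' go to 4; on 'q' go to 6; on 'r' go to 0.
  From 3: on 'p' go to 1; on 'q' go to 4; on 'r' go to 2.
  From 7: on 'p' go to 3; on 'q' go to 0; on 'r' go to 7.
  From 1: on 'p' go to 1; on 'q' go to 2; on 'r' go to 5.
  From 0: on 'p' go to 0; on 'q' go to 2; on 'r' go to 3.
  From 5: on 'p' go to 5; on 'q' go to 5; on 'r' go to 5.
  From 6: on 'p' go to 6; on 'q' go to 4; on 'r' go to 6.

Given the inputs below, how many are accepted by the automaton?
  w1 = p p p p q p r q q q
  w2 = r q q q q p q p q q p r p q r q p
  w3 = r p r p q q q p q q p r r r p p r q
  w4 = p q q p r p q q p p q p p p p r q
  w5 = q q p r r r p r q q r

2

w1: Trace: 4 -p-> 2 -p-> 4 -p-> 2 -p-> 4 -q-> 7 -p-> 3 -r-> 2 -q-> 6 -q-> 4 -q-> 7  → end 7, rejected
w2: Trace: 4 -r-> 1 -q-> 2 -q-> 6 -q-> 4 -q-> 7 -p-> 3 -q-> 4 -p-> 2 -q-> 6 -q-> 4 -p-> 2 -r-> 0 -p-> 0 -q-> 2 -r-> 0 -q-> 2 -p-> 4  → end 4, accepted
w3: Trace: 4 -r-> 1 -p-> 1 -r-> 5 -p-> 5 -q-> 5 -q-> 5 -q-> 5 -p-> 5 -q-> 5 -q-> 5 -p-> 5 -r-> 5 -r-> 5 -r-> 5 -p-> 5 -p-> 5 -r-> 5 -q-> 5  → end 5, rejected
w4: Trace: 4 -p-> 2 -q-> 6 -q-> 4 -p-> 2 -r-> 0 -p-> 0 -q-> 2 -q-> 6 -p-> 6 -p-> 6 -q-> 4 -p-> 2 -p-> 4 -p-> 2 -p-> 4 -r-> 1 -q-> 2  → end 2, accepted
w5: Trace: 4 -q-> 7 -q-> 0 -p-> 0 -r-> 3 -r-> 2 -r-> 0 -p-> 0 -r-> 3 -q-> 4 -q-> 7 -r-> 7  → end 7, rejected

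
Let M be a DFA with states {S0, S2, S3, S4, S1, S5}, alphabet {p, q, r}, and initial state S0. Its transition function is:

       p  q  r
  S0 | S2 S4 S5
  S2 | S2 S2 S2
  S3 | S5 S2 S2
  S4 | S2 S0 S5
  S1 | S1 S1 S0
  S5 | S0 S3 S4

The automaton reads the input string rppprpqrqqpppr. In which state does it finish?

S2

start at S0
read 'r': S0 → S5
read 'p': S5 → S0
read 'p': S0 → S2
read 'p': S2 → S2
read 'r': S2 → S2
read 'p': S2 → S2
read 'q': S2 → S2
read 'r': S2 → S2
read 'q': S2 → S2
read 'q': S2 → S2
read 'p': S2 → S2
read 'p': S2 → S2
read 'p': S2 → S2
read 'r': S2 → S2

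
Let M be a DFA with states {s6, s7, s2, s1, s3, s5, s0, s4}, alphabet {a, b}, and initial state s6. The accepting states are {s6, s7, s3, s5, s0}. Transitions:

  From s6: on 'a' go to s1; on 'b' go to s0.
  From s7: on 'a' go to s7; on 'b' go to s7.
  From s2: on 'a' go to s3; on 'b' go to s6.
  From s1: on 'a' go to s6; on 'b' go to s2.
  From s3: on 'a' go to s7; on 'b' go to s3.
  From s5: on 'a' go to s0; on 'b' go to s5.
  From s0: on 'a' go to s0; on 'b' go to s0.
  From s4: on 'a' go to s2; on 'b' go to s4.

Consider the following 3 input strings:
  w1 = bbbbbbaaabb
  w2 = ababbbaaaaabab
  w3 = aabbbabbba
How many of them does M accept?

w1: Trace: s6 -b-> s0 -b-> s0 -b-> s0 -b-> s0 -b-> s0 -b-> s0 -a-> s0 -a-> s0 -a-> s0 -b-> s0 -b-> s0  → end s0, accepted
w2: Trace: s6 -a-> s1 -b-> s2 -a-> s3 -b-> s3 -b-> s3 -b-> s3 -a-> s7 -a-> s7 -a-> s7 -a-> s7 -a-> s7 -b-> s7 -a-> s7 -b-> s7  → end s7, accepted
w3: Trace: s6 -a-> s1 -a-> s6 -b-> s0 -b-> s0 -b-> s0 -a-> s0 -b-> s0 -b-> s0 -b-> s0 -a-> s0  → end s0, accepted

3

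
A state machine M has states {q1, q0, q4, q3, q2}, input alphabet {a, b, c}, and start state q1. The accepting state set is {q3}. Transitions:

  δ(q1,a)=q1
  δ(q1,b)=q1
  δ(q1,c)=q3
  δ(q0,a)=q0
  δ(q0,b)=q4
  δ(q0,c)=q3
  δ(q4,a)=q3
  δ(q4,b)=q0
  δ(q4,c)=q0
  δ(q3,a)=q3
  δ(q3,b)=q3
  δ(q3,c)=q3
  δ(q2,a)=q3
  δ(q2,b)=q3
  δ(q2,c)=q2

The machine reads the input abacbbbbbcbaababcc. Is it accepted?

Yes

q1 → q1 → q1 → q1 → q3 → q3 → q3 → q3 → q3 → q3 → q3 → q3 → q3 → q3 → q3 → q3 → q3 → q3 → q3
End state q3 is accepting.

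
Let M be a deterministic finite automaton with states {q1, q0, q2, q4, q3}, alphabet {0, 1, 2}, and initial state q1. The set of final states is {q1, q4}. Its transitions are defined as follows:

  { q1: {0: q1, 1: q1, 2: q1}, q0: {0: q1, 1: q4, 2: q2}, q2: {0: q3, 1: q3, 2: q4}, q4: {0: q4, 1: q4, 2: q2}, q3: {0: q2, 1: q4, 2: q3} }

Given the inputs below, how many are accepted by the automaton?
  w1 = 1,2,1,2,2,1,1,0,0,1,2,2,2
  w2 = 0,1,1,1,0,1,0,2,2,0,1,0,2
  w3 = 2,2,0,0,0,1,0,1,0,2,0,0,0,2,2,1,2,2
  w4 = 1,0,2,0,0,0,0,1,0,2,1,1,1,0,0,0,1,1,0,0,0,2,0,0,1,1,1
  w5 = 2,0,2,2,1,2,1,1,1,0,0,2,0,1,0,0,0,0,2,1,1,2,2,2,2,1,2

5

w1: q1 → q1 → q1 → q1 → q1 → q1 → q1 → q1 → q1 → q1 → q1 → q1 → q1 → q1  → end q1, accepted
w2: q1 → q1 → q1 → q1 → q1 → q1 → q1 → q1 → q1 → q1 → q1 → q1 → q1 → q1  → end q1, accepted
w3: q1 → q1 → q1 → q1 → q1 → q1 → q1 → q1 → q1 → q1 → q1 → q1 → q1 → q1 → q1 → q1 → q1 → q1 → q1  → end q1, accepted
w4: q1 → q1 → q1 → q1 → q1 → q1 → q1 → q1 → q1 → q1 → q1 → q1 → q1 → q1 → q1 → q1 → q1 → q1 → q1 → q1 → q1 → q1 → q1 → q1 → q1 → q1 → q1 → q1  → end q1, accepted
w5: q1 → q1 → q1 → q1 → q1 → q1 → q1 → q1 → q1 → q1 → q1 → q1 → q1 → q1 → q1 → q1 → q1 → q1 → q1 → q1 → q1 → q1 → q1 → q1 → q1 → q1 → q1 → q1  → end q1, accepted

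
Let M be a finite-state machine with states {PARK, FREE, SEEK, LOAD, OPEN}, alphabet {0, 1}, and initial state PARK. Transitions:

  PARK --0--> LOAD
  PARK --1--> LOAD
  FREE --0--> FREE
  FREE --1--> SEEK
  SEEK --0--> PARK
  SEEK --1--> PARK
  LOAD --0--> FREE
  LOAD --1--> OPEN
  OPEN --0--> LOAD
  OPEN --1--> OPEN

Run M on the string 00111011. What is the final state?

PARK

PARK → LOAD → FREE → SEEK → PARK → LOAD → FREE → SEEK → PARK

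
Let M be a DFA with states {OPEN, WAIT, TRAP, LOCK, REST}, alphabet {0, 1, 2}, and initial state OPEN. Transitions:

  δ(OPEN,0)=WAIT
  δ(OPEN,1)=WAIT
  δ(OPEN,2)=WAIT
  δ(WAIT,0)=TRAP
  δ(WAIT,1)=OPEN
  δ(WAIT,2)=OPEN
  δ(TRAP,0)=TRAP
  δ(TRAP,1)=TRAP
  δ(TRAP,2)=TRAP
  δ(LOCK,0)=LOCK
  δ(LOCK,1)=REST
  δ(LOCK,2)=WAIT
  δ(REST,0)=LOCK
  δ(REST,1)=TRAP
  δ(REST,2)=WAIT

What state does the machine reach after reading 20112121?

OPEN → WAIT → TRAP → TRAP → TRAP → TRAP → TRAP → TRAP → TRAP

TRAP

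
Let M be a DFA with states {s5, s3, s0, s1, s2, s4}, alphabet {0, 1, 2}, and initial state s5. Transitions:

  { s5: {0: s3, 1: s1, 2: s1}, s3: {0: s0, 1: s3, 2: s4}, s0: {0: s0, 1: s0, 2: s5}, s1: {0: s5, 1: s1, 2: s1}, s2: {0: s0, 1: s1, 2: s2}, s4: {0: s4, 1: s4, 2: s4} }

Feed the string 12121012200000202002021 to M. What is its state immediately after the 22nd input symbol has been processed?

Trace: s5 -1-> s1 -2-> s1 -1-> s1 -2-> s1 -1-> s1 -0-> s5 -1-> s1 -2-> s1 -2-> s1 -0-> s5 -0-> s3 -0-> s0 -0-> s0 -0-> s0 -2-> s5 -0-> s3 -2-> s4 -0-> s4 -0-> s4 -2-> s4 -0-> s4 -2-> s4
After 22 symbols: s4.

s4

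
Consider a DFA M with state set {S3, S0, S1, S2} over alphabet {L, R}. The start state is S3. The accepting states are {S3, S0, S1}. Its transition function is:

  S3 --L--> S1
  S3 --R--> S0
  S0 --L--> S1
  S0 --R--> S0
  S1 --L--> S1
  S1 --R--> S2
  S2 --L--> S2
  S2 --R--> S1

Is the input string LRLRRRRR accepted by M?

Yes

S3 → S1 → S2 → S2 → S1 → S2 → S1 → S2 → S1
End state S1 is accepting.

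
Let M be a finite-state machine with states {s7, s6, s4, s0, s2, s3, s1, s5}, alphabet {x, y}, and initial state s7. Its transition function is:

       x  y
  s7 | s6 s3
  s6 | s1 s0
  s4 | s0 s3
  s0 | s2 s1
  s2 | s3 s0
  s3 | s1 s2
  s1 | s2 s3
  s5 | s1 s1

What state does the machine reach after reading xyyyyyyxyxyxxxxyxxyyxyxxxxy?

Trace: s7 -x-> s6 -y-> s0 -y-> s1 -y-> s3 -y-> s2 -y-> s0 -y-> s1 -x-> s2 -y-> s0 -x-> s2 -y-> s0 -x-> s2 -x-> s3 -x-> s1 -x-> s2 -y-> s0 -x-> s2 -x-> s3 -y-> s2 -y-> s0 -x-> s2 -y-> s0 -x-> s2 -x-> s3 -x-> s1 -x-> s2 -y-> s0

s0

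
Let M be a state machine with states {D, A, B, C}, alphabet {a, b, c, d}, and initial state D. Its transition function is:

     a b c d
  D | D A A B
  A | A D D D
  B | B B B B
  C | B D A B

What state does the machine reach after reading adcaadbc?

D → D → B → B → B → B → B → B → B

B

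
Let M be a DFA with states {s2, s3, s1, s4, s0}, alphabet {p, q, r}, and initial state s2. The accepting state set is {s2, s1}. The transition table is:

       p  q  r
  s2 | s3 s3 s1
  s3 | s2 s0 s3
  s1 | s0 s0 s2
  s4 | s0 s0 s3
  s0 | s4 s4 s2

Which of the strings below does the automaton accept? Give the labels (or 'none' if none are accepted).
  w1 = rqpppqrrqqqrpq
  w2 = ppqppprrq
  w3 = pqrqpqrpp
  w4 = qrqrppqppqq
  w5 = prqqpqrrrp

w1:
  start at s2
  read 'r': s2 → s1
  read 'q': s1 → s0
  read 'p': s0 → s4
  read 'p': s4 → s0
  read 'p': s0 → s4
  read 'q': s4 → s0
  read 'r': s0 → s2
  read 'r': s2 → s1
  read 'q': s1 → s0
  read 'q': s0 → s4
  read 'q': s4 → s0
  read 'r': s0 → s2
  read 'p': s2 → s3
  read 'q': s3 → s0
  end s0, rejected
w2:
  start at s2
  read 'p': s2 → s3
  read 'p': s3 → s2
  read 'q': s2 → s3
  read 'p': s3 → s2
  read 'p': s2 → s3
  read 'p': s3 → s2
  read 'r': s2 → s1
  read 'r': s1 → s2
  read 'q': s2 → s3
  end s3, rejected
w3:
  start at s2
  read 'p': s2 → s3
  read 'q': s3 → s0
  read 'r': s0 → s2
  read 'q': s2 → s3
  read 'p': s3 → s2
  read 'q': s2 → s3
  read 'r': s3 → s3
  read 'p': s3 → s2
  read 'p': s2 → s3
  end s3, rejected
w4:
  start at s2
  read 'q': s2 → s3
  read 'r': s3 → s3
  read 'q': s3 → s0
  read 'r': s0 → s2
  read 'p': s2 → s3
  read 'p': s3 → s2
  read 'q': s2 → s3
  read 'p': s3 → s2
  read 'p': s2 → s3
  read 'q': s3 → s0
  read 'q': s0 → s4
  end s4, rejected
w5:
  start at s2
  read 'p': s2 → s3
  read 'r': s3 → s3
  read 'q': s3 → s0
  read 'q': s0 → s4
  read 'p': s4 → s0
  read 'q': s0 → s4
  read 'r': s4 → s3
  read 'r': s3 → s3
  read 'r': s3 → s3
  read 'p': s3 → s2
  end s2, accepted

w5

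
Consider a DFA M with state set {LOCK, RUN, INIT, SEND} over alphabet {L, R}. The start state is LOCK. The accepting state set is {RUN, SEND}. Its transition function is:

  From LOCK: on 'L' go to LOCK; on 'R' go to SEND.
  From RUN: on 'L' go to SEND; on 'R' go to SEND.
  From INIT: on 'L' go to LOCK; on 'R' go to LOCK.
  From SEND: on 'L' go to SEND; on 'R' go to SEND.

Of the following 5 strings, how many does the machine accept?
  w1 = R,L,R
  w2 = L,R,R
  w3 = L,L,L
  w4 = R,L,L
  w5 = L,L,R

w1:
  start at LOCK
  read 'R': LOCK → SEND
  read 'L': SEND → SEND
  read 'R': SEND → SEND
  end SEND, accepted
w2:
  start at LOCK
  read 'L': LOCK → LOCK
  read 'R': LOCK → SEND
  read 'R': SEND → SEND
  end SEND, accepted
w3:
  start at LOCK
  read 'L': LOCK → LOCK
  read 'L': LOCK → LOCK
  read 'L': LOCK → LOCK
  end LOCK, rejected
w4:
  start at LOCK
  read 'R': LOCK → SEND
  read 'L': SEND → SEND
  read 'L': SEND → SEND
  end SEND, accepted
w5:
  start at LOCK
  read 'L': LOCK → LOCK
  read 'L': LOCK → LOCK
  read 'R': LOCK → SEND
  end SEND, accepted

4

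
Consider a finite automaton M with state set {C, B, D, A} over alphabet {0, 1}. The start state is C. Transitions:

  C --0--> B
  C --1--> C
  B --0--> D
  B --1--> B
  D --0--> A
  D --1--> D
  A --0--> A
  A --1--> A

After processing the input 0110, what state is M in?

start at C
read '0': C → B
read '1': B → B
read '1': B → B
read '0': B → D

D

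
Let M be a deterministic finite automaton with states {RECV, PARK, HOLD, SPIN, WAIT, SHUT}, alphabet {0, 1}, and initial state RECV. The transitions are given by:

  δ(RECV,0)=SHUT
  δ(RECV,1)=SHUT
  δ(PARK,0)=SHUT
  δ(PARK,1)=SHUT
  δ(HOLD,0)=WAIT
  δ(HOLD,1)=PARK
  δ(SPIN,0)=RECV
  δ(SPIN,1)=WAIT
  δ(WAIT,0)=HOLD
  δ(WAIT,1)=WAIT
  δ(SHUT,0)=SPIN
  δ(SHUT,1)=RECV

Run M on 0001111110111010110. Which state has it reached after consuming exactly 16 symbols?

Trace: RECV -0-> SHUT -0-> SPIN -0-> RECV -1-> SHUT -1-> RECV -1-> SHUT -1-> RECV -1-> SHUT -1-> RECV -0-> SHUT -1-> RECV -1-> SHUT -1-> RECV -0-> SHUT -1-> RECV -0-> SHUT
After 16 symbols: SHUT.

SHUT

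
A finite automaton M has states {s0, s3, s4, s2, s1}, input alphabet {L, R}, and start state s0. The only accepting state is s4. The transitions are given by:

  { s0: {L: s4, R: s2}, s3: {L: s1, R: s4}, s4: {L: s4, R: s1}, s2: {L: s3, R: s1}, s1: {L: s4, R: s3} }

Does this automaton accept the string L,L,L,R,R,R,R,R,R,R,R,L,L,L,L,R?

No

start at s0
read 'L': s0 → s4
read 'L': s4 → s4
read 'L': s4 → s4
read 'R': s4 → s1
read 'R': s1 → s3
read 'R': s3 → s4
read 'R': s4 → s1
read 'R': s1 → s3
read 'R': s3 → s4
read 'R': s4 → s1
read 'R': s1 → s3
read 'L': s3 → s1
read 'L': s1 → s4
read 'L': s4 → s4
read 'L': s4 → s4
read 'R': s4 → s1
End state s1 is not accepting.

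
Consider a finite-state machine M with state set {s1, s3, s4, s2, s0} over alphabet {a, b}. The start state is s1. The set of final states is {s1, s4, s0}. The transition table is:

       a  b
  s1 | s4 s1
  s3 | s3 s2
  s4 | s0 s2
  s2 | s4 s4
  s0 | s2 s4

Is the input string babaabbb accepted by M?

Yes

Trace: s1 -b-> s1 -a-> s4 -b-> s2 -a-> s4 -a-> s0 -b-> s4 -b-> s2 -b-> s4
End state s4 is accepting.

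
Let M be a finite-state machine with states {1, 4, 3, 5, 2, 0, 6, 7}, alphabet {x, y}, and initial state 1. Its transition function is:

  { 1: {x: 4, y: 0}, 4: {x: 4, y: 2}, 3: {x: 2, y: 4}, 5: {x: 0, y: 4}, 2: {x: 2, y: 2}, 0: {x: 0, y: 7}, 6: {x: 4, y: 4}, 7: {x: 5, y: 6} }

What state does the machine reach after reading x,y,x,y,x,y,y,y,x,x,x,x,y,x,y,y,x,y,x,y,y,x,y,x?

2

start at 1
read 'x': 1 → 4
read 'y': 4 → 2
read 'x': 2 → 2
read 'y': 2 → 2
read 'x': 2 → 2
read 'y': 2 → 2
read 'y': 2 → 2
read 'y': 2 → 2
read 'x': 2 → 2
read 'x': 2 → 2
read 'x': 2 → 2
read 'x': 2 → 2
read 'y': 2 → 2
read 'x': 2 → 2
read 'y': 2 → 2
read 'y': 2 → 2
read 'x': 2 → 2
read 'y': 2 → 2
read 'x': 2 → 2
read 'y': 2 → 2
read 'y': 2 → 2
read 'x': 2 → 2
read 'y': 2 → 2
read 'x': 2 → 2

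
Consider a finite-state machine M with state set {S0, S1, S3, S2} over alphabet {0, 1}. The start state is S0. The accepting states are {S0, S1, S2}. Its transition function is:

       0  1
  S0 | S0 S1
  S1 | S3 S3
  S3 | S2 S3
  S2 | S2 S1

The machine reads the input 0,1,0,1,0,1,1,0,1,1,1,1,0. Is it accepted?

Yes

start at S0
read '0': S0 → S0
read '1': S0 → S1
read '0': S1 → S3
read '1': S3 → S3
read '0': S3 → S2
read '1': S2 → S1
read '1': S1 → S3
read '0': S3 → S2
read '1': S2 → S1
read '1': S1 → S3
read '1': S3 → S3
read '1': S3 → S3
read '0': S3 → S2
End state S2 is accepting.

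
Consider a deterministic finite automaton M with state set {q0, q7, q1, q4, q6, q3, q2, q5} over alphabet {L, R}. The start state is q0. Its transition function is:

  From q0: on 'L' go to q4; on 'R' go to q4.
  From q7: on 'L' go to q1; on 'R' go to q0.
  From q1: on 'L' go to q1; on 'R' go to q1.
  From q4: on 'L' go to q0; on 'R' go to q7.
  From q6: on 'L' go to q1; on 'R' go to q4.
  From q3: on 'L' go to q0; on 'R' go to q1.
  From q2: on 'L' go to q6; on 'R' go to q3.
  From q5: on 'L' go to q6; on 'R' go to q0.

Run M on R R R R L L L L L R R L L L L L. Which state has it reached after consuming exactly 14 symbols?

start at q0
read 'R': q0 → q4
read 'R': q4 → q7
read 'R': q7 → q0
read 'R': q0 → q4
read 'L': q4 → q0
read 'L': q0 → q4
read 'L': q4 → q0
read 'L': q0 → q4
read 'L': q4 → q0
read 'R': q0 → q4
read 'R': q4 → q7
read 'L': q7 → q1
read 'L': q1 → q1
read 'L': q1 → q1
After 14 symbols: q1.

q1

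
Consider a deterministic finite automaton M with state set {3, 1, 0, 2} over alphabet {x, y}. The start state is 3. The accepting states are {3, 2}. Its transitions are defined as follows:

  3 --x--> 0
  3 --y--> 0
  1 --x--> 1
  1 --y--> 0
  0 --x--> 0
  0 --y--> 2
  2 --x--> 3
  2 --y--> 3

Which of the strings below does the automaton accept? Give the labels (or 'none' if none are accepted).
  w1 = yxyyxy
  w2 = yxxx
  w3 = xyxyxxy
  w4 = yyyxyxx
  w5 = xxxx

w1, w3

w1:
  start at 3
  read 'y': 3 → 0
  read 'x': 0 → 0
  read 'y': 0 → 2
  read 'y': 2 → 3
  read 'x': 3 → 0
  read 'y': 0 → 2
  end 2, accepted
w2:
  start at 3
  read 'y': 3 → 0
  read 'x': 0 → 0
  read 'x': 0 → 0
  read 'x': 0 → 0
  end 0, rejected
w3:
  start at 3
  read 'x': 3 → 0
  read 'y': 0 → 2
  read 'x': 2 → 3
  read 'y': 3 → 0
  read 'x': 0 → 0
  read 'x': 0 → 0
  read 'y': 0 → 2
  end 2, accepted
w4:
  start at 3
  read 'y': 3 → 0
  read 'y': 0 → 2
  read 'y': 2 → 3
  read 'x': 3 → 0
  read 'y': 0 → 2
  read 'x': 2 → 3
  read 'x': 3 → 0
  end 0, rejected
w5:
  start at 3
  read 'x': 3 → 0
  read 'x': 0 → 0
  read 'x': 0 → 0
  read 'x': 0 → 0
  end 0, rejected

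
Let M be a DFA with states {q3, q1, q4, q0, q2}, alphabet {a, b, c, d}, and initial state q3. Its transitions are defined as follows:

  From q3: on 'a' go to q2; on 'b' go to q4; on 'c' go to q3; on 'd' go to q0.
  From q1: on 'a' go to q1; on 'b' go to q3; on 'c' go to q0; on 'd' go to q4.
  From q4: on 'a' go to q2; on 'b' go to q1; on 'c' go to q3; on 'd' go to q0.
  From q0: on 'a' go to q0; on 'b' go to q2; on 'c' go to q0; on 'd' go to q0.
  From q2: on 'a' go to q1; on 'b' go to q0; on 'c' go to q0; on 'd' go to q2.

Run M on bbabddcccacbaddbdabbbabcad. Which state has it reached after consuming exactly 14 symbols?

Trace: q3 -b-> q4 -b-> q1 -a-> q1 -b-> q3 -d-> q0 -d-> q0 -c-> q0 -c-> q0 -c-> q0 -a-> q0 -c-> q0 -b-> q2 -a-> q1 -d-> q4
After 14 symbols: q4.

q4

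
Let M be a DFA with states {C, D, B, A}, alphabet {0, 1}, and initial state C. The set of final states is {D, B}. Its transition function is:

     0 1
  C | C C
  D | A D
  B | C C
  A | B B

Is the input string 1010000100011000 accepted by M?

No

start at C
read '1': C → C
read '0': C → C
read '1': C → C
read '0': C → C
read '0': C → C
read '0': C → C
read '0': C → C
read '1': C → C
read '0': C → C
read '0': C → C
read '0': C → C
read '1': C → C
read '1': C → C
read '0': C → C
read '0': C → C
read '0': C → C
End state C is not accepting.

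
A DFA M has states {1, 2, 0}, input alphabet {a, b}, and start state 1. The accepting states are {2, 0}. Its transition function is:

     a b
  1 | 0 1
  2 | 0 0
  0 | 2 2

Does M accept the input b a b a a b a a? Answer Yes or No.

1 → 1 → 0 → 2 → 0 → 2 → 0 → 2 → 0
End state 0 is accepting.

Yes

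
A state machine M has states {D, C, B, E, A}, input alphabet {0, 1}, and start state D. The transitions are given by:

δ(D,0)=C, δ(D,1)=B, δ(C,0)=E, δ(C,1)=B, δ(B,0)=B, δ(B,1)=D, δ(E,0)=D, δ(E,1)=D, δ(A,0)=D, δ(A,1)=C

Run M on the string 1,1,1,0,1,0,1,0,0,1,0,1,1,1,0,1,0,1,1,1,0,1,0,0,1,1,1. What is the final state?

D

D → B → D → B → B → D → C → B → B → B → D → C → B → D → B → B → D → C → B → D → B → B → D → C → E → D → B → D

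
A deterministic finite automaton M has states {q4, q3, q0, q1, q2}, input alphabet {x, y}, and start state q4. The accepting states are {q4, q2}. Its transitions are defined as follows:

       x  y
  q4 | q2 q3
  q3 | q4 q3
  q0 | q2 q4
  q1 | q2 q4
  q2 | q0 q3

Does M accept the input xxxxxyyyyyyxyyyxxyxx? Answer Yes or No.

q4 → q2 → q0 → q2 → q0 → q2 → q3 → q3 → q3 → q3 → q3 → q3 → q4 → q3 → q3 → q3 → q4 → q2 → q3 → q4 → q2
End state q2 is accepting.

Yes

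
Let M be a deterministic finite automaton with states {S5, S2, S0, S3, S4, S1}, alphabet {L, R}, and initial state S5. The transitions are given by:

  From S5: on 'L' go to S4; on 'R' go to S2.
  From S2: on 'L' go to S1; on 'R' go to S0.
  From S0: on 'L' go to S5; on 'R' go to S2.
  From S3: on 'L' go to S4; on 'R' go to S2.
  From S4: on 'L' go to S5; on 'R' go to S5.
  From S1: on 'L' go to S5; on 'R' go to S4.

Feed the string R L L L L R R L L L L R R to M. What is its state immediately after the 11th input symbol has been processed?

S4

S5 → S2 → S1 → S5 → S4 → S5 → S2 → S0 → S5 → S4 → S5 → S4
After 11 symbols: S4.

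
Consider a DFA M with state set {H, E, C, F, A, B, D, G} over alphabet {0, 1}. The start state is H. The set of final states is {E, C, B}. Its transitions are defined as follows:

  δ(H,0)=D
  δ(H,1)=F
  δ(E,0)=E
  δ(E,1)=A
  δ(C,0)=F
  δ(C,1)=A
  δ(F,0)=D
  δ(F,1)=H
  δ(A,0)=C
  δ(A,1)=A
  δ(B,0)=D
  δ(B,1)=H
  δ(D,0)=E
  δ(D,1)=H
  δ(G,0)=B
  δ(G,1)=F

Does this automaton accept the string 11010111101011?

H → F → H → D → H → D → H → F → H → F → D → H → D → H → F
End state F is not accepting.

No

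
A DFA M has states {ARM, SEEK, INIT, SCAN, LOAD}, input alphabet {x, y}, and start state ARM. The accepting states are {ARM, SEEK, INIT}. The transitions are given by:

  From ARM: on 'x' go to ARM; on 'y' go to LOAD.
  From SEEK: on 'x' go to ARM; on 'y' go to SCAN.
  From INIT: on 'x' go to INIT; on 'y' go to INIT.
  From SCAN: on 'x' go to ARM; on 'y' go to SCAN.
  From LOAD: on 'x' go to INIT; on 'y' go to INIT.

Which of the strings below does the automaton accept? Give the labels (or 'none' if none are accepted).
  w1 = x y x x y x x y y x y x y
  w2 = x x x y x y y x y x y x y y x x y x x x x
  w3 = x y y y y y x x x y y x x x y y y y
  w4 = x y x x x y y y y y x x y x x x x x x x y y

w1: ARM → ARM → LOAD → INIT → INIT → INIT → INIT → INIT → INIT → INIT → INIT → INIT → INIT → INIT  → end INIT, accepted
w2: ARM → ARM → ARM → ARM → LOAD → INIT → INIT → INIT → INIT → INIT → INIT → INIT → INIT → INIT → INIT → INIT → INIT → INIT → INIT → INIT → INIT → INIT  → end INIT, accepted
w3: ARM → ARM → LOAD → INIT → INIT → INIT → INIT → INIT → INIT → INIT → INIT → INIT → INIT → INIT → INIT → INIT → INIT → INIT → INIT  → end INIT, accepted
w4: ARM → ARM → LOAD → INIT → INIT → INIT → INIT → INIT → INIT → INIT → INIT → INIT → INIT → INIT → INIT → INIT → INIT → INIT → INIT → INIT → INIT → INIT → INIT  → end INIT, accepted

w1, w2, w3, w4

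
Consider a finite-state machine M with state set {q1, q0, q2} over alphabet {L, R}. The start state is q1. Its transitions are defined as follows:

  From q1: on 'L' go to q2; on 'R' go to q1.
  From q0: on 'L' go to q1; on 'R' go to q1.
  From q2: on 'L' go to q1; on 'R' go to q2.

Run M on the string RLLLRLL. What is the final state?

start at q1
read 'R': q1 → q1
read 'L': q1 → q2
read 'L': q2 → q1
read 'L': q1 → q2
read 'R': q2 → q2
read 'L': q2 → q1
read 'L': q1 → q2

q2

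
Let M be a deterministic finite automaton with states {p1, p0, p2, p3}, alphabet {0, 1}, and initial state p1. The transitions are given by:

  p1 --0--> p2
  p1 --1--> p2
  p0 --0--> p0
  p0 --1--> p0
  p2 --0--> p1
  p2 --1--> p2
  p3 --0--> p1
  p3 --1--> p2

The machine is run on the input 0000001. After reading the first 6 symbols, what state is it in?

p1

Trace: p1 -0-> p2 -0-> p1 -0-> p2 -0-> p1 -0-> p2 -0-> p1
After 6 symbols: p1.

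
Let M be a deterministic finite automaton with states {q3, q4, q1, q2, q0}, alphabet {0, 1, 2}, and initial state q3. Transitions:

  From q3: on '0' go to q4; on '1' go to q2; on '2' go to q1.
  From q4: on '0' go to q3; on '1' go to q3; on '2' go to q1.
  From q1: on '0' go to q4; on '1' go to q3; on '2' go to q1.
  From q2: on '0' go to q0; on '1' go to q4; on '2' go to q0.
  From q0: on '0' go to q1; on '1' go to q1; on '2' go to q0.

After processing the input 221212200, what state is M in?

q3

start at q3
read '2': q3 → q1
read '2': q1 → q1
read '1': q1 → q3
read '2': q3 → q1
read '1': q1 → q3
read '2': q3 → q1
read '2': q1 → q1
read '0': q1 → q4
read '0': q4 → q3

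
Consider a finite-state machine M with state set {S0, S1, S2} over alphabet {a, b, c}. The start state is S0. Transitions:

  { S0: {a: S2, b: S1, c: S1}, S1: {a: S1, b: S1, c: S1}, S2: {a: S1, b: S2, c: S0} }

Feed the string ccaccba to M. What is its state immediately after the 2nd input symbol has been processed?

S1

S0 → S1 → S1
After 2 symbols: S1.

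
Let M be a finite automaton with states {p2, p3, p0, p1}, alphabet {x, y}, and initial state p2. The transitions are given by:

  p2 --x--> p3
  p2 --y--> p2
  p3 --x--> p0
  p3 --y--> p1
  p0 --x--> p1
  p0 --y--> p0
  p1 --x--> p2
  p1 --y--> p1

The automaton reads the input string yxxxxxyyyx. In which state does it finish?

p2

Trace: p2 -y-> p2 -x-> p3 -x-> p0 -x-> p1 -x-> p2 -x-> p3 -y-> p1 -y-> p1 -y-> p1 -x-> p2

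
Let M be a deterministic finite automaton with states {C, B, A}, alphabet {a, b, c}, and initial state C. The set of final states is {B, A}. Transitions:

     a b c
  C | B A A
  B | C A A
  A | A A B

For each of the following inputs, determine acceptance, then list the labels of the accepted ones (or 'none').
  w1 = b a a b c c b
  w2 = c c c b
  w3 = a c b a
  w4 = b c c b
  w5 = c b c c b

w1: Trace: C -b-> A -a-> A -a-> A -b-> A -c-> B -c-> A -b-> A  → end A, accepted
w2: Trace: C -c-> A -c-> B -c-> A -b-> A  → end A, accepted
w3: Trace: C -a-> B -c-> A -b-> A -a-> A  → end A, accepted
w4: Trace: C -b-> A -c-> B -c-> A -b-> A  → end A, accepted
w5: Trace: C -c-> A -b-> A -c-> B -c-> A -b-> A  → end A, accepted

w1, w2, w3, w4, w5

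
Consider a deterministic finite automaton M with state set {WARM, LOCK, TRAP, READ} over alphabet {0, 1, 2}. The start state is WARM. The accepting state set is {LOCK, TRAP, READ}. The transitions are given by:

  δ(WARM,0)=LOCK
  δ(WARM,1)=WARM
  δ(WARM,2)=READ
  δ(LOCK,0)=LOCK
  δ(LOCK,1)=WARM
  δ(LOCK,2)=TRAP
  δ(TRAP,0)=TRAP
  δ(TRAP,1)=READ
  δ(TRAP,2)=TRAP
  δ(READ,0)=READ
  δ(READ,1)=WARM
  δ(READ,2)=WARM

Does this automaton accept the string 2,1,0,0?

start at WARM
read '2': WARM → READ
read '1': READ → WARM
read '0': WARM → LOCK
read '0': LOCK → LOCK
End state LOCK is accepting.

Yes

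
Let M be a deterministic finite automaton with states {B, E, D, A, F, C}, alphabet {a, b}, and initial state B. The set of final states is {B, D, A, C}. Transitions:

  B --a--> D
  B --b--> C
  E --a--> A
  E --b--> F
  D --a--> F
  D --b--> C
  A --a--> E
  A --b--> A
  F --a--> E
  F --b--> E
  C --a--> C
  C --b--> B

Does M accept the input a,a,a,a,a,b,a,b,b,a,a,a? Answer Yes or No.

start at B
read 'a': B → D
read 'a': D → F
read 'a': F → E
read 'a': E → A
read 'a': A → E
read 'b': E → F
read 'a': F → E
read 'b': E → F
read 'b': F → E
read 'a': E → A
read 'a': A → E
read 'a': E → A
End state A is accepting.

Yes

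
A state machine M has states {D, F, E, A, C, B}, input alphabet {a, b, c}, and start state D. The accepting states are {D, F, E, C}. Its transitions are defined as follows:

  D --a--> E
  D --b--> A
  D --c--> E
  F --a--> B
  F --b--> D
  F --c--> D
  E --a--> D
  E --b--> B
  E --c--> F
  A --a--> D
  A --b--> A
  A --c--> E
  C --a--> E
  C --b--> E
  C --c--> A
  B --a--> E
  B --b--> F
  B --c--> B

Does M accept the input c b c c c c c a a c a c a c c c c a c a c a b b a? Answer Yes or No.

Trace: D -c-> E -b-> B -c-> B -c-> B -c-> B -c-> B -c-> B -a-> E -a-> D -c-> E -a-> D -c-> E -a-> D -c-> E -c-> F -c-> D -c-> E -a-> D -c-> E -a-> D -c-> E -a-> D -b-> A -b-> A -a-> D
End state D is accepting.

Yes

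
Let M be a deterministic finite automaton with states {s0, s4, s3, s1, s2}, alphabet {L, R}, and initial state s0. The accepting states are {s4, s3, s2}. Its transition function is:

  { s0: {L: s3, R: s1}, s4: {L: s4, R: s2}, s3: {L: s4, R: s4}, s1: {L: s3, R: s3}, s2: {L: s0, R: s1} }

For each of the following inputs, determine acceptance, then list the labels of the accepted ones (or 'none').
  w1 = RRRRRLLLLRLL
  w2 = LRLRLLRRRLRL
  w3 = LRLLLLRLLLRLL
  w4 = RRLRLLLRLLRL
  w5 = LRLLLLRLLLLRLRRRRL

w1: Trace: s0 -R-> s1 -R-> s3 -R-> s4 -R-> s2 -R-> s1 -L-> s3 -L-> s4 -L-> s4 -L-> s4 -R-> s2 -L-> s0 -L-> s3  → end s3, accepted
w2: Trace: s0 -L-> s3 -R-> s4 -L-> s4 -R-> s2 -L-> s0 -L-> s3 -R-> s4 -R-> s2 -R-> s1 -L-> s3 -R-> s4 -L-> s4  → end s4, accepted
w3: Trace: s0 -L-> s3 -R-> s4 -L-> s4 -L-> s4 -L-> s4 -L-> s4 -R-> s2 -L-> s0 -L-> s3 -L-> s4 -R-> s2 -L-> s0 -L-> s3  → end s3, accepted
w4: Trace: s0 -R-> s1 -R-> s3 -L-> s4 -R-> s2 -L-> s0 -L-> s3 -L-> s4 -R-> s2 -L-> s0 -L-> s3 -R-> s4 -L-> s4  → end s4, accepted
w5: Trace: s0 -L-> s3 -R-> s4 -L-> s4 -L-> s4 -L-> s4 -L-> s4 -R-> s2 -L-> s0 -L-> s3 -L-> s4 -L-> s4 -R-> s2 -L-> s0 -R-> s1 -R-> s3 -R-> s4 -R-> s2 -L-> s0  → end s0, rejected

w1, w2, w3, w4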